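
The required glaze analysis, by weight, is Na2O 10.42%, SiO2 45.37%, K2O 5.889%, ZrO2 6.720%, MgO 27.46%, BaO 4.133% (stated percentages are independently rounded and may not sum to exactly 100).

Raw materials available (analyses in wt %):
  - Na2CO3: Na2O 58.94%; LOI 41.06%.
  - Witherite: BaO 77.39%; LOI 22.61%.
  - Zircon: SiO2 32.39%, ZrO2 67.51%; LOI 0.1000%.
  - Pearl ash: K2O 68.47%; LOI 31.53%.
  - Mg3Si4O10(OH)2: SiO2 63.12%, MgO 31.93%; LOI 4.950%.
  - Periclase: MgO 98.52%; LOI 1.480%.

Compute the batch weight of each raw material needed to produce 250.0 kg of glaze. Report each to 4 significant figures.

Batch per 250.0 kg glaze:
  Na2CO3: 44.20 kg
  Witherite: 13.35 kg
  Zircon: 24.89 kg
  Pearl ash: 21.50 kg
  Mg3Si4O10(OH)2: 166.9 kg
  Periclase: 15.58 kg
Total batch = 286.4 kg; LOI loss = 36.46 kg; yield = 87.27%

Every computation carries full precision from start to finish. Mid-chain values are displayed (rounded to four significant digits) on the page. Each reported result includes exactly one rounding. The derived quantities, including the yield, ignition loss, the six compositions, glass mass, totals, are computed from the weighed amounts at 250.0 kg of glass at full precision, exactly as printed in the problem or the answer.
The oxide mass targets at 250.0 kg glaze:
  Na2O: 10.42% × 250.0 = 26.05 kg
  SiO2: 45.37% × 250.0 = 113.4 kg
  K2O: 5.889% × 250.0 = 14.72 kg
  ZrO2: 6.720% × 250.0 = 16.80 kg
  MgO: 27.46% × 250.0 = 68.65 kg
  BaO: 4.133% × 250.0 = 10.33 kg
Checking each oxide sum per the reported batch figures, against the basis in use (sum by sum, the targets are met once rounding is allowed for):
  Na2O: 44.20·0.5894 = 26.05 kg (target 26.05 kg)
  SiO2: 24.89·0.3239 + 166.9·0.6312 = 113.4 kg (target 113.4 kg)
  K2O: 21.50·0.6847 = 14.72 kg (target 14.72 kg)
  ZrO2: 24.89·0.6751 = 16.80 kg (target 16.80 kg)
  MgO: 166.9·0.3193 + 15.58·0.9852 = 68.64 kg (target 68.65 kg)
  BaO: 13.35·0.7739 = 10.33 kg (target 10.33 kg)
Glass-mass closure: Σ batch − LOI loss = 250.0 kg (oxide target masses add up to 250.0 kg; versus the stated basis of 250.0 kg — a pure rounding effect).
Batch grand total — Σ batch = 286.4 kg; Σ batch·LOI gives LOI loss = 36.46 kg; as yield: glass ÷ batch → 87.27%.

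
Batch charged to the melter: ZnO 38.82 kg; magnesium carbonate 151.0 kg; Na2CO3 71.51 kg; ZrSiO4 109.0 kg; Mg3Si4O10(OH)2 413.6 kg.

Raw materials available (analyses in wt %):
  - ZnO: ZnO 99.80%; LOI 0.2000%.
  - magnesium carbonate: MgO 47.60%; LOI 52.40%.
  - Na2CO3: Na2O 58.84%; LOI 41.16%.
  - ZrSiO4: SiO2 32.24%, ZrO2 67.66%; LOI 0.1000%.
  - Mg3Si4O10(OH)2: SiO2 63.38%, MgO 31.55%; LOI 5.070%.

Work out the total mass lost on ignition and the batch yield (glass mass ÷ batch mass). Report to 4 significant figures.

In-progress results are displayed rounded off to 4 significant digits in the working. The whole derivation runs at full precision from first step to last — each reported number takes exactly one rounding; all derived quantities (the five compositions, totals, LOI, glass mass, yield) are re-derived in exact precision from the batch weights per 654.2 kg of glass precisely as stated by either problem or answer.
Each material's LOI contribution:
  ZnO: 38.82 × 0.002000 = 0.07764 kg
  magnesium carbonate: 151.0 × 0.5240 = 79.12 kg
  Na2CO3: 71.51 × 0.4116 = 29.43 kg
  ZrSiO4: 109.0 × 0.001000 = 0.1090 kg
  Mg3Si4O10(OH)2: 413.6 × 0.05070 = 20.97 kg
Total LOI = 129.7 kg
Glass = batch − LOI = 783.9 − 129.7 = 654.2 kg

LOI loss = 129.7 kg; glass = 654.2 kg; yield = 83.45%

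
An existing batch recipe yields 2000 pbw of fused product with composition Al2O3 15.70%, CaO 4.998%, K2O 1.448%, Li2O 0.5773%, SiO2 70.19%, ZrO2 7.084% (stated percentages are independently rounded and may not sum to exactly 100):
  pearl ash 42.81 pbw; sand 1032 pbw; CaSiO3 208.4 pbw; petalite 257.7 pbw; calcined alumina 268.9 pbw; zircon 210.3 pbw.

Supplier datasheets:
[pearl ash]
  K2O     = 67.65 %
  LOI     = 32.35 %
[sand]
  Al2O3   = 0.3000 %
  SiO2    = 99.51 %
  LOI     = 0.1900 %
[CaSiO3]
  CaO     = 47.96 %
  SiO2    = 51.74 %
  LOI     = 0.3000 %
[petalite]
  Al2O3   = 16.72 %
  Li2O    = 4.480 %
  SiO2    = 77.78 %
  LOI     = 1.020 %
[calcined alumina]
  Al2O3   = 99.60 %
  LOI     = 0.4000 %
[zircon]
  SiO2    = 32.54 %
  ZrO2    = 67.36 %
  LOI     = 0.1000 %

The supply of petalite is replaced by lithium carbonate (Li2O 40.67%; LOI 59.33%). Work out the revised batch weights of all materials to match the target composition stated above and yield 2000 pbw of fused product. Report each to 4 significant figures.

Mid-chain values are shown (rounded to four significant figures) as written. The working math holds full precision in every operation. Every reported value receives exactly one rounding — derived quantities are carried in exact precision (the totals, net glass mass, yield, six oxide percentages, LOI) using the weight values at 2000 pbw of glass exactly as shown in the question or the answer.
Target oxide masses per 2000 pbw fused product:
  Al2O3: 15.70% × 2000 = 314.0 pbw
  CaO: 4.998% × 2000 = 99.96 pbw
  K2O: 1.448% × 2000 = 28.96 pbw
  Li2O: 0.5773% × 2000 = 11.55 pbw
  SiO2: 70.19% × 2000 = 1404 pbw
  ZrO2: 7.084% × 2000 = 141.7 pbw
A balance pass over the oxides, with the batch weights as given, under the basis named above (delivered sums recover each target modulo rounding of the values):
  Al2O3: 1234·0.003000 + 311.5·0.9960 = 314.0 pbw (target 314.0 pbw)
  CaO: 208.4·0.4796 = 99.95 pbw (target 99.96 pbw)
  K2O: 42.81·0.6765 = 28.96 pbw (target 28.96 pbw)
  Li2O: 28.39·0.4067 = 11.55 pbw (target 11.55 pbw)
  SiO2: 1234·0.9951 + 208.4·0.5174 + 210.3·0.3254 = 1404 pbw (target 1404 pbw)
  ZrO2: 210.3·0.6736 = 141.7 pbw (target 141.7 pbw)
Consistency of the glass mass: net batch after ignition = 2000 pbw (targets for the oxides total 2000 pbw; the stated basis being 2000 pbw — differing by rounding only).
Total batch = Σ batch = 2035 pbw; Σ batch·LOI gives LOI loss = 35.12 pbw; yield: glass divided by total = 98.27%.

Revised batch per 2000 pbw fused product:
  pearl ash: 42.81 pbw
  sand: 1234 pbw
  CaSiO3: 208.4 pbw
  lithium carbonate: 28.39 pbw
  calcined alumina: 311.5 pbw
  zircon: 210.3 pbw
Total batch = 2035 pbw; LOI loss = 35.12 pbw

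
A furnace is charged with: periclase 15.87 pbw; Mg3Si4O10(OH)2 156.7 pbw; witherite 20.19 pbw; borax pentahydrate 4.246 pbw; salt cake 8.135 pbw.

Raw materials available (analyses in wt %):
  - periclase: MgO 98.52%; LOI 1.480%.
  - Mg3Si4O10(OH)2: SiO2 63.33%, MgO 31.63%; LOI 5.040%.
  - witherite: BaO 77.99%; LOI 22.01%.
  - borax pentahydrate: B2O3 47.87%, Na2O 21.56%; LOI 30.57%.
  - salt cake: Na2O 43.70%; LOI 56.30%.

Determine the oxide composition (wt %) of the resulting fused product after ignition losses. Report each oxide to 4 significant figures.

Glass mass = 186.7 pbw (batch 205.1 − LOI 18.45).
Composition: SiO2 53.16%, B2O3 1.089%, Na2O 2.395%, MgO 34.92%, BaO 8.435%

All internal work keeps exact precision at every stage — intermediates are shown with 4-significant-figure rounding in the working — exactly one rounding is applied to each reported result. The derived quantities (the five compositions, ignition loss, totals, yield, net glass mass) are re-derived in exact precision from the weighed amounts for 186.7 pbw of glass, precisely as stated by question or answer.
Delivered oxide masses:
  SiO2: 156.7·0.6333 = 99.24 pbw
  B2O3: 4.246·0.4787 = 2.033 pbw
  Na2O: 4.246·0.2156 + 8.135·0.4370 = 4.470 pbw
  MgO: 15.87·0.9852 + 156.7·0.3163 = 65.20 pbw
  BaO: 20.19·0.7799 = 15.75 pbw
LOI: 15.87·0.01480 + 156.7·0.05040 + 20.19·0.2201 + 4.246·0.3057 + 8.135·0.5630 = 18.45 pbw
Glass = total batch minus LOI = 205.1 − 18.45 = 186.7 pbw (consistent with Σ oxide mass)
wt % = oxide mass / glass mass × 100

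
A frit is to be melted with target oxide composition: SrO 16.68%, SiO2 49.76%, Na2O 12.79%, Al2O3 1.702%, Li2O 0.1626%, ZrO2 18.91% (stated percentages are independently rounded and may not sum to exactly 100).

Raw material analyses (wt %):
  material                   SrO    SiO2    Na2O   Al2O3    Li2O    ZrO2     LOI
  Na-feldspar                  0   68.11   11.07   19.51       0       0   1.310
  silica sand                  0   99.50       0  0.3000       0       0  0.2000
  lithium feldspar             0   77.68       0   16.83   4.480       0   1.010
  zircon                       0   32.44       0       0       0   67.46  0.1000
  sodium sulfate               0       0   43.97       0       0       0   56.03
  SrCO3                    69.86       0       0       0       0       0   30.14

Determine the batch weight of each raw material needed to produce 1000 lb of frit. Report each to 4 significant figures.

Batch per 1000 lb frit:
  Na-feldspar: 50.61 lb
  silica sand: 345.7 lb
  lithium feldspar: 36.29 lb
  zircon: 280.3 lb
  sodium sulfate: 278.1 lb
  SrCO3: 238.8 lb
Total batch = 1230 lb; LOI loss = 229.8 lb; yield = 81.31%

All arithmetic holds full float precision all the way through; in-progress results appear with 4-significant-figure rounding when written out; each reported number sees exactly one rounding. All derived quantities (ignition loss, yield, net glass mass, totals, the six compositions) are carried at full precision using the weight values per 1000 lb of glass as they appear in the question or the answer.
Oxide-by-oxide targets in 1000 lb frit:
  SrO: 16.68% × 1000 = 166.8 lb
  SiO2: 49.76% × 1000 = 497.6 lb
  Na2O: 12.79% × 1000 = 127.9 lb
  Al2O3: 1.702% × 1000 = 17.02 lb
  Li2O: 0.1626% × 1000 = 1.626 lb
  ZrO2: 18.91% × 1000 = 189.1 lb
Sums-versus-targets review given the weights on record, for the quoted basis mass (sum by sum, the targets are met inside rounding margins):
  SrO: 238.8·0.6986 = 166.8 lb (target 166.8 lb)
  SiO2: 50.61·0.6811 + 345.7·0.9950 + 36.29·0.7768 + 280.3·0.3244 = 497.6 lb (target 497.6 lb)
  Na2O: 50.61·0.1107 + 278.1·0.4397 = 127.9 lb (target 127.9 lb)
  Al2O3: 50.61·0.1951 + 345.7·0.003000 + 36.29·0.1683 = 17.02 lb (target 17.02 lb)
  Li2O: 36.29·0.04480 = 1.626 lb (target 1.626 lb)
  ZrO2: 280.3·0.6746 = 189.1 lb (target 189.1 lb)
Glass-mass closure: whole batch net of LOI = 1000 lb (per-oxide target masses sum to 1000 lb; basis as stated: 1000 lb — any gap is answer rounding).
Summing the batch: Σ batch = 1230 lb; LOI removed, Σ of batch·LOI: 229.8 lb; yield: glass divided by total = 81.31%.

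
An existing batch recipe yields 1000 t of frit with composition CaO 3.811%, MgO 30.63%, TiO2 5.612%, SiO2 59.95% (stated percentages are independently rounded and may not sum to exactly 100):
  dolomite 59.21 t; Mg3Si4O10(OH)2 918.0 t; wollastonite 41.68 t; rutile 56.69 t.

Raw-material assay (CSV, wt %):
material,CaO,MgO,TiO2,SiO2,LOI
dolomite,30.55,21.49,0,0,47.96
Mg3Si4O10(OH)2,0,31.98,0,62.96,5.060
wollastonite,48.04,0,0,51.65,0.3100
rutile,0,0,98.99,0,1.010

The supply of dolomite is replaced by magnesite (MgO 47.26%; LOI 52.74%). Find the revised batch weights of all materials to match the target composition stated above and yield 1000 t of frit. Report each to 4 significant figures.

The working math keeps full precision from first step to last. Mid-chain values are shown (rounded to 4 significant digits) on the page — every reported value takes a single rounding; the derived quantities are recomputed in full precision (the four compositions, yield, net glass mass, the totals, ignition loss) using the weight values at 1000 t of glass exactly as printed in the problem or the answer.
The oxide mass targets at 1000 t frit:
  CaO: 3.811% × 1000 = 38.11 t
  MgO: 30.63% × 1000 = 306.3 t
  TiO2: 5.612% × 1000 = 56.12 t
  SiO2: 59.95% × 1000 = 599.5 t
A balance pass over the oxides, per the reported batch figures, relative to the basis at hand (oxide sums agree with the targets exact up to rounding of places):
  CaO: 79.33·0.4804 = 38.11 t (target 38.11 t)
  MgO: 47.82·0.4726 + 887.1·0.3198 = 306.3 t (target 306.3 t)
  TiO2: 56.69·0.9899 = 56.12 t (target 56.12 t)
  SiO2: 887.1·0.6296 + 79.33·0.5165 = 599.5 t (target 599.5 t)
Glass-mass bookkeeping: whole batch net of LOI = 1000 t (the targets, summed, come to 1000 t; stated basis 1000 t — deltas are rounding alone).
Batch total: Σ batch = 1071 t; Σ batch·LOI gives LOI loss = 70.93 t; the yield ratio, glass ÷ batch: 93.38%.

Revised batch per 1000 t frit:
  magnesite: 47.82 t
  Mg3Si4O10(OH)2: 887.1 t
  wollastonite: 79.33 t
  rutile: 56.69 t
Total batch = 1071 t; LOI loss = 70.93 t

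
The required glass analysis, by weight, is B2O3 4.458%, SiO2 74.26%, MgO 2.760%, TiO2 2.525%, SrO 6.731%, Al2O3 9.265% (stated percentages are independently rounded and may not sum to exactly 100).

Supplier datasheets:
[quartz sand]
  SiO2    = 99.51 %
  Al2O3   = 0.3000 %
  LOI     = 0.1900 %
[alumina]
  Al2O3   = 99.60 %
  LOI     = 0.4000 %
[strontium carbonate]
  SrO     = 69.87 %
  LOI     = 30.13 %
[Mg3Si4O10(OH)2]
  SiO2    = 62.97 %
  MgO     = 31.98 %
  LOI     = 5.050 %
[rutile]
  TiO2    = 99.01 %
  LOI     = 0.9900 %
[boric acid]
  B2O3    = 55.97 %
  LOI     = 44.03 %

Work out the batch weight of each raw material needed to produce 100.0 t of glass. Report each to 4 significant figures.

Working values appear, rounded to 4 significant figures, between the steps — each numeric step maintains exact precision all the way through — a single rounding finalizes each reported value. All derived quantities are carried at exact precision (net glass mass, the totals, yield, LOI, six oxide percentages) using the weight values on 100.0 t of glass, exactly as printed in the question or the answer.
Target masses of each oxide per 100.0 t glass:
  B2O3: 4.458% × 100.0 = 4.458 t
  SiO2: 74.26% × 100.0 = 74.26 t
  MgO: 2.760% × 100.0 = 2.760 t
  TiO2: 2.525% × 100.0 = 2.525 t
  SrO: 6.731% × 100.0 = 6.731 t
  Al2O3: 9.265% × 100.0 = 9.265 t
Oxide-by-oxide audit given the weights on record, under the basis named above (sum by sum, the targets are met net of answer rounding effects):
  B2O3: 7.965·0.5597 = 4.458 t (target 4.458 t)
  SiO2: 69.16·0.9951 + 8.630·0.6297 = 74.26 t (target 74.26 t)
  MgO: 8.630·0.3198 = 2.760 t (target 2.760 t)
  TiO2: 2.550·0.9901 = 2.525 t (target 2.525 t)
  SrO: 9.634·0.6987 = 6.731 t (target 6.731 t)
  Al2O3: 69.16·0.003000 + 9.094·0.9960 = 9.265 t (target 9.265 t)
The glass-mass cross-check: total charge less LOI = 99.99 t (the Σ of target masses is 100.0 t; basis as stated: 100.0 t — deltas are rounding alone).
Whole-batch sum: Σ batch = 107.0 t; Σ batch·LOI gives LOI loss = 7.039 t; the yield ratio, glass ÷ batch: 93.42%.

Batch per 100.0 t glass:
  quartz sand: 69.16 t
  alumina: 9.094 t
  strontium carbonate: 9.634 t
  Mg3Si4O10(OH)2: 8.630 t
  rutile: 2.550 t
  boric acid: 7.965 t
Total batch = 107.0 t; LOI loss = 7.039 t; yield = 93.42%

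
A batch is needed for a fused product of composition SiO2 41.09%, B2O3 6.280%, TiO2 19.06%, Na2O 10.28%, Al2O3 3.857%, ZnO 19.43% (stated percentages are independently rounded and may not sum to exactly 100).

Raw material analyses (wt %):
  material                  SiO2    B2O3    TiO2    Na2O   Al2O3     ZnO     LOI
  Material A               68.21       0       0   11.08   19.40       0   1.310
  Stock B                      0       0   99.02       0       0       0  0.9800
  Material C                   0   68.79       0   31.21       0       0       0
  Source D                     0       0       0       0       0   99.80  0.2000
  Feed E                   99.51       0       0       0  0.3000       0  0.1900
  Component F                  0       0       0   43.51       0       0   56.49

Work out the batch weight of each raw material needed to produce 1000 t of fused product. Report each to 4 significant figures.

Every computation carries full precision in all steps; in-progress results are shown with 4-significant-digit rounding across the worked steps; each reported number is rounded only once; all derived quantities (net glass mass, the yield, totals, LOI, six oxide percentages) are re-derived in full precision using the weight values at 1000 t of glass precisely as stated by either problem or answer.
The oxide mass targets at 1000 t fused product:
  SiO2: 41.09% × 1000 = 410.9 t
  B2O3: 6.280% × 1000 = 62.80 t
  TiO2: 19.06% × 1000 = 190.6 t
  Na2O: 10.28% × 1000 = 102.8 t
  Al2O3: 3.857% × 1000 = 38.57 t
  ZnO: 19.43% × 1000 = 194.3 t
Oxide-by-oxide audit working from each reported weight, against the basis in use (each sum matches its target mass given rounding of the digits):
  SiO2: 194.5·0.6821 + 279.6·0.9951 = 410.9 t (target 410.9 t)
  B2O3: 91.29·0.6879 = 62.80 t (target 62.80 t)
  TiO2: 192.5·0.9902 = 190.6 t (target 190.6 t)
  Na2O: 194.5·0.1108 + 91.29·0.3121 + 121.3·0.4351 = 102.8 t (target 102.8 t)
  Al2O3: 194.5·0.1940 + 279.6·0.003000 = 38.57 t (target 38.57 t)
  ZnO: 194.7·0.9980 = 194.3 t (target 194.3 t)
Glass-mass sanity pass: net batch after ignition = 1000 t (targets for the oxides total 1000 t; versus the stated basis of 1000 t — gaps are rounding artifacts).
Summing the batch: Σ batch = 1074 t; Σ batch·LOI gives LOI loss = 73.88 t; yield, glass over the total, = 93.12%.

Batch per 1000 t fused product:
  Material A: 194.5 t
  Stock B: 192.5 t
  Material C: 91.29 t
  Source D: 194.7 t
  Feed E: 279.6 t
  Component F: 121.3 t
Total batch = 1074 t; LOI loss = 73.88 t; yield = 93.12%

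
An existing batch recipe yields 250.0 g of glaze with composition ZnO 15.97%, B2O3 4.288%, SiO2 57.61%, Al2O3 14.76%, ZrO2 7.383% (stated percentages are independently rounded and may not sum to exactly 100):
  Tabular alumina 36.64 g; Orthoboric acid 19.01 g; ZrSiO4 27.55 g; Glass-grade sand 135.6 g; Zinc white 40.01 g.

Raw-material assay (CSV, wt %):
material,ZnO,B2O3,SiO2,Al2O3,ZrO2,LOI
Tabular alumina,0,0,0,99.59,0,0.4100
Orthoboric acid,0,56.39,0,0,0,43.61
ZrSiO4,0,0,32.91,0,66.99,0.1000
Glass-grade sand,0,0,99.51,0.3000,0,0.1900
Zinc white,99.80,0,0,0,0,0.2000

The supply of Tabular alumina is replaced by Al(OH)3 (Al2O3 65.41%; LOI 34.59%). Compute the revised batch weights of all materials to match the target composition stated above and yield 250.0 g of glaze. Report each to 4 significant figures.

Revised batch per 250.0 g glaze:
  Al(OH)3: 55.79 g
  Orthoboric acid: 19.01 g
  ZrSiO4: 27.55 g
  Glass-grade sand: 135.6 g
  Zinc white: 40.01 g
Total batch = 278.0 g; LOI loss = 27.95 g

Working values are displayed rounded to four significant figures in the working; the whole derivation maintains exact precision at each step. Every reported result is rounded once only; the derived quantities (yield, glass mass, LOI, five oxide percentages, the totals) are recomputed at exact precision using the weight values at 250.0 g of glass, as quoted within the question or the answer.
Target masses of each oxide per 250.0 g glaze:
  ZnO: 15.97% × 250.0 = 39.92 g
  B2O3: 4.288% × 250.0 = 10.72 g
  SiO2: 57.61% × 250.0 = 144.0 g
  Al2O3: 14.76% × 250.0 = 36.90 g
  ZrO2: 7.383% × 250.0 = 18.46 g
Verifying the oxide balance working from each reported weight, on the stated basis (sum by sum, the targets are met inside rounding margins):
  ZnO: 40.01·0.9980 = 39.93 g (target 39.92 g)
  B2O3: 19.01·0.5639 = 10.72 g (target 10.72 g)
  SiO2: 27.55·0.3291 + 135.6·0.9951 = 144.0 g (target 144.0 g)
  Al2O3: 55.79·0.6541 + 135.6·0.003000 = 36.90 g (target 36.90 g)
  ZrO2: 27.55·0.6699 = 18.46 g (target 18.46 g)
Glass mass check: batch total minus LOI = 250.0 g (targets for the oxides total 250.0 g; the stated basis being 250.0 g — differing by rounding only).
Batch total: Σ batch = 278.0 g; Σ batch·LOI gives LOI loss = 27.95 g; yield, glass over the total, = 89.94%.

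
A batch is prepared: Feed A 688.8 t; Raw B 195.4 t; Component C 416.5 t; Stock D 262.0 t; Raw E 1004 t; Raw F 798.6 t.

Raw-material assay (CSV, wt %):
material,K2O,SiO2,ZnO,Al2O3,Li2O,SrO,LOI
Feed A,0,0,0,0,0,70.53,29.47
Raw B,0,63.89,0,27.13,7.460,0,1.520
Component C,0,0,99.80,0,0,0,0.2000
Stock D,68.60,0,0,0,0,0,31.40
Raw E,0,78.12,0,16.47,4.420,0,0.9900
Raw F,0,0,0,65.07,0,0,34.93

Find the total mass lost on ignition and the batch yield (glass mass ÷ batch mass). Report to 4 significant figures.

Every computation runs at full precision from start to finish. The intermediate values are shown (rounded to 4 significant digits) in the printout — every reported value is rounded just once; all derived quantities (glass mass, the totals, LOI, the yield, the six compositions) are re-derived starting from the weights per 2787 t of glass at full float precision, precisely as stated by the problem or answer text.
Loss on ignition, line by line:
  Feed A: 688.8 × 0.2947 = 203.0 t
  Raw B: 195.4 × 0.01520 = 2.970 t
  Component C: 416.5 × 0.002000 = 0.8330 t
  Stock D: 262.0 × 0.3140 = 82.27 t
  Raw E: 1004 × 0.009900 = 9.940 t
  Raw F: 798.6 × 0.3493 = 279.0 t
Total LOI = 578.0 t
Glass = batch − LOI = 3365 − 578.0 = 2787 t

LOI loss = 578.0 t; glass = 2787 t; yield = 82.83%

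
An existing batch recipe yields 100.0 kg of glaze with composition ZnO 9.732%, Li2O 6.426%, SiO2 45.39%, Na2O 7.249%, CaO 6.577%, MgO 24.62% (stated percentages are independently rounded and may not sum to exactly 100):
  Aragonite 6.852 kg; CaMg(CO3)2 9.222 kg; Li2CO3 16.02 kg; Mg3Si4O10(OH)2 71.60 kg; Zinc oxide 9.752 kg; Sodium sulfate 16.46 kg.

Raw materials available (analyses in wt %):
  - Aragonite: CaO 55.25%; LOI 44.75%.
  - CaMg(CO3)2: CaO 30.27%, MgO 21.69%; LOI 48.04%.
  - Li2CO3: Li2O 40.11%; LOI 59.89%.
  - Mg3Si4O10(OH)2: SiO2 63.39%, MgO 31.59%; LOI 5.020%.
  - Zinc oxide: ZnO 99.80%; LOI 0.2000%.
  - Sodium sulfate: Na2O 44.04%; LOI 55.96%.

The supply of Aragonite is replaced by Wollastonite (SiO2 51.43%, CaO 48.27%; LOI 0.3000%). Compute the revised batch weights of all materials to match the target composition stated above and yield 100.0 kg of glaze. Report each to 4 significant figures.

The working math holds full precision all the way through — in-progress results are shown, rounded to four significant figures, within the worked lines — each reported result is rounded once only; derived quantities are re-derived starting from the weights per 100.0 kg of glass in full float precision (LOI, net glass mass, yield, the six compositions, totals), as they appear in either problem or answer.
Oxide mass targets, per 100.0 kg glaze:
  ZnO: 9.732% × 100.0 = 9.732 kg
  Li2O: 6.426% × 100.0 = 6.426 kg
  SiO2: 45.39% × 100.0 = 45.39 kg
  Na2O: 7.249% × 100.0 = 7.249 kg
  CaO: 6.577% × 100.0 = 6.577 kg
  MgO: 24.62% × 100.0 = 24.62 kg
Mass-balance tally per oxide working from each reported weight, for the quoted basis mass (target by target, the sums agree once rounding is allowed for):
  ZnO: 9.752·0.9980 = 9.732 kg (target 9.732 kg)
  Li2O: 16.02·0.4011 = 6.426 kg (target 6.426 kg)
  SiO2: 4.505·0.5143 + 67.95·0.6339 = 45.39 kg (target 45.39 kg)
  Na2O: 16.46·0.4404 = 7.249 kg (target 7.249 kg)
  CaO: 4.505·0.4827 + 14.54·0.3027 = 6.576 kg (target 6.577 kg)
  MgO: 14.54·0.2169 + 67.95·0.3159 = 24.62 kg (target 24.62 kg)
Glass-mass closure: batch total minus LOI = 99.99 kg (the Σ of target masses is 99.99 kg; with the basis standing at 100.0 kg — deltas are rounding alone).
Batch total: Σ batch = 129.2 kg; the LOI term Σ batch·LOI equals 29.23 kg; the yield ratio, glass ÷ batch: 77.38%.

Revised batch per 100.0 kg glaze:
  Wollastonite: 4.505 kg
  CaMg(CO3)2: 14.54 kg
  Li2CO3: 16.02 kg
  Mg3Si4O10(OH)2: 67.95 kg
  Zinc oxide: 9.752 kg
  Sodium sulfate: 16.46 kg
Total batch = 129.2 kg; LOI loss = 29.23 kg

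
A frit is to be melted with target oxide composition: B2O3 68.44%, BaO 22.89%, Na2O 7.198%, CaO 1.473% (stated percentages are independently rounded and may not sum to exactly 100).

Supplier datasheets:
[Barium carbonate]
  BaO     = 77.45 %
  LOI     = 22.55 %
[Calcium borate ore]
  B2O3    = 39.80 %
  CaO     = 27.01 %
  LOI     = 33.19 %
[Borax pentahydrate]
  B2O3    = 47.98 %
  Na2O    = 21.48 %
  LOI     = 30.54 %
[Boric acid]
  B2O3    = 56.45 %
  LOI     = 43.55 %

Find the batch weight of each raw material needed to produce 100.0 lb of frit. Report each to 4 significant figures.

Batch per 100.0 lb frit:
  Barium carbonate: 29.55 lb
  Calcium borate ore: 5.454 lb
  Borax pentahydrate: 33.51 lb
  Boric acid: 88.91 lb
Total batch = 157.4 lb; LOI loss = 57.43 lb; yield = 63.52%

In-progress results are rounded to four significant figures wherever printed; every computation carries full float precision through every step. A single rounding produces every reported number — all derived quantities are rebuilt from the batch weights on 100.0 lb of glass in full float precision (LOI, totals, the yield, the four compositions, net glass mass), as set out in question or answer.
Per-oxide target masses for 100.0 lb frit:
  B2O3: 68.44% × 100.0 = 68.44 lb
  BaO: 22.89% × 100.0 = 22.89 lb
  Na2O: 7.198% × 100.0 = 7.198 lb
  CaO: 1.473% × 100.0 = 1.473 lb
Verifying the oxide balance using the reported weights, per the basis as stated (oxide sums agree with the targets inside rounding margins):
  B2O3: 5.454·0.3980 + 33.51·0.4798 + 88.91·0.5645 = 68.44 lb (target 68.44 lb)
  BaO: 29.55·0.7745 = 22.89 lb (target 22.89 lb)
  Na2O: 33.51·0.2148 = 7.198 lb (target 7.198 lb)
  CaO: 5.454·0.2701 = 1.473 lb (target 1.473 lb)
Consistency of the glass mass: batch Σ − ignition loss = 100.0 lb (the targets, summed, come to 100.0 lb; with the basis standing at 100.0 lb — gaps are rounding artifacts).
Total batch = Σ batch = 157.4 lb; the LOI term Σ batch·LOI equals 57.43 lb; glass ÷ batch gives a yield of 63.52%.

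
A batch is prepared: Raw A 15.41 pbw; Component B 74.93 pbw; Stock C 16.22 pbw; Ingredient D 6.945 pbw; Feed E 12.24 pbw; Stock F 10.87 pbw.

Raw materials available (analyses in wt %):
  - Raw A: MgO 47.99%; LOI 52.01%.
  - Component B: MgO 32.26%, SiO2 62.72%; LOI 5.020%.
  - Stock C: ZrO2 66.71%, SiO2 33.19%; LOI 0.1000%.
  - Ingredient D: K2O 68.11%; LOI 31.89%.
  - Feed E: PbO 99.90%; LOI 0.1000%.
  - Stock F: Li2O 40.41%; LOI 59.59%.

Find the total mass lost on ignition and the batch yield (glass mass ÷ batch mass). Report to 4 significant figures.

LOI loss = 20.50 pbw; glass = 116.1 pbw; yield = 85.00%

In-progress results are printed rounded to 4 significant figures on the page — exact precision is carried all the way through; exactly one rounding goes into every reported number. All derived quantities, including LOI, yield, the totals, net glass mass, the six compositions, are carried starting from the weights for 116.1 pbw of glass in full precision, as set out in question or answer.
Per-material ignition loss:
  Raw A: 15.41 × 0.5201 = 8.015 pbw
  Component B: 74.93 × 0.05020 = 3.761 pbw
  Stock C: 16.22 × 0.001000 = 0.01622 pbw
  Ingredient D: 6.945 × 0.3189 = 2.215 pbw
  Feed E: 12.24 × 0.001000 = 0.01224 pbw
  Stock F: 10.87 × 0.5959 = 6.477 pbw
Total LOI = 20.50 pbw
Glass = batch − LOI = 136.6 − 20.50 = 116.1 pbw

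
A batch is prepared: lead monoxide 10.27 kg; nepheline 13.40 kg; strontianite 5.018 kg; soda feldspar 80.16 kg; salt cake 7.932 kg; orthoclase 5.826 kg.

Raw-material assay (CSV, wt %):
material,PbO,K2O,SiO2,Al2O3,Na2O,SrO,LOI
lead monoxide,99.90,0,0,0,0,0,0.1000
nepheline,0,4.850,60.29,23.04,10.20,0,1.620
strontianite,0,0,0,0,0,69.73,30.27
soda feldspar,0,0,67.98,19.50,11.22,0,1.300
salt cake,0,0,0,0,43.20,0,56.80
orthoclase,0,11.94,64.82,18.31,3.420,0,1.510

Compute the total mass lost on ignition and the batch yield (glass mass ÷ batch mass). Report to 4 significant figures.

LOI loss = 7.382 kg; glass = 115.2 kg; yield = 93.98%

The intermediate values are printed (rounded to four significant digits) at each printed step. Each numeric step keeps full float precision at every stage — exactly one rounding goes into every reported value. The derived quantities (ignition loss, yield, the six compositions, the totals, net glass mass) are recomputed at exact precision from the batch weights on 115.2 kg of glass exactly as printed in the problem or answer text.
Ignition loss by material:
  lead monoxide: 10.27 × 0.001000 = 0.01027 kg
  nepheline: 13.40 × 0.01620 = 0.2171 kg
  strontianite: 5.018 × 0.3027 = 1.519 kg
  soda feldspar: 80.16 × 0.01300 = 1.042 kg
  salt cake: 7.932 × 0.5680 = 4.505 kg
  orthoclase: 5.826 × 0.01510 = 0.08797 kg
Total LOI = 7.382 kg
Glass = batch − LOI = 122.6 − 7.382 = 115.2 kg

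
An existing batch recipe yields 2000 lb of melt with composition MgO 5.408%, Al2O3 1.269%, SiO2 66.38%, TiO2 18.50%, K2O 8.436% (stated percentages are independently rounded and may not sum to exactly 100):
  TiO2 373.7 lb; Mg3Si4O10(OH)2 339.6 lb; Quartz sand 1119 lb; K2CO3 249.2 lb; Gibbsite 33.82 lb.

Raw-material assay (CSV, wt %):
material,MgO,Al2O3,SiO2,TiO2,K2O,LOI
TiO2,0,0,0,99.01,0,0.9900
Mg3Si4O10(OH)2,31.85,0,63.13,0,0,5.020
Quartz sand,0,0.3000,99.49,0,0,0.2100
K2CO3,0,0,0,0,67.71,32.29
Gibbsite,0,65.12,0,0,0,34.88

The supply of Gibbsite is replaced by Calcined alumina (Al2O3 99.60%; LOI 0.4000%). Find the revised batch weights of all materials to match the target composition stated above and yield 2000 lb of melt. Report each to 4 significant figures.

Revised batch per 2000 lb melt:
  TiO2: 373.7 lb
  Mg3Si4O10(OH)2: 339.6 lb
  Quartz sand: 1119 lb
  K2CO3: 249.2 lb
  Calcined alumina: 22.11 lb
Total batch = 2104 lb; LOI loss = 103.7 lb

All arithmetic keeps full float precision at every stage — rounding to four significant digits applies to every working value as printed — every reported figure includes exactly one rounding. The derived quantities, which include the yield, ignition loss, glass mass, the totals, five oxide percentages, are re-derived in exact precision, as they appear in problem or answer, from the batch weights on 2000 lb of glass.
Oxide mass targets, per 2000 lb melt:
  MgO: 5.408% × 2000 = 108.2 lb
  Al2O3: 1.269% × 2000 = 25.38 lb
  SiO2: 66.38% × 2000 = 1328 lb
  TiO2: 18.50% × 2000 = 370.0 lb
  K2O: 8.436% × 2000 = 168.7 lb
Verifying the oxide balance on the weights just shown, on the stated basis (sums match the target masses exact up to rounding of places):
  MgO: 339.6·0.3185 = 108.2 lb (target 108.2 lb)
  Al2O3: 1119·0.003000 + 22.11·0.9960 = 25.38 lb (target 25.38 lb)
  SiO2: 339.6·0.6313 + 1119·0.9949 = 1328 lb (target 1328 lb)
  TiO2: 373.7·0.9901 = 370.0 lb (target 370.0 lb)
  K2O: 249.2·0.6771 = 168.7 lb (target 168.7 lb)
Auditing the glass mass value: the batch minus its LOI: 2000 lb (per-oxide target masses sum to 2000 lb; against the stated basis, 2000 lb — differing by rounding only).
Summing the batch: Σ batch = 2104 lb; LOI loss = Σ batch·LOI = 103.7 lb; yield: glass divided by total = 95.07%.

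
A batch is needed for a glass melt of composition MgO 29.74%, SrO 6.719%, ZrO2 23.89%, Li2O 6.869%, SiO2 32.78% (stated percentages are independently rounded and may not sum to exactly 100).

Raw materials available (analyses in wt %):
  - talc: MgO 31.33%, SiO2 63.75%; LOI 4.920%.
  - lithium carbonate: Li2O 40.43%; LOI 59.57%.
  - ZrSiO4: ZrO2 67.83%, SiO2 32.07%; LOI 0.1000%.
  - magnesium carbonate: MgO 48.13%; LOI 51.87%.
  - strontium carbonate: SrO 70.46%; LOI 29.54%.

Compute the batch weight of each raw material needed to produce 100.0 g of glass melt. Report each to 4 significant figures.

The whole derivation keeps exact precision through the solve; mid-chain values are printed rounded to four significant figures. A single rounding finalizes every reported number — derived quantities (net glass mass, the totals, five oxide percentages, LOI, the yield) are recomputed from the batch weights per 100.0 g of glass in full float precision as set out in the problem or the answer.
The oxide mass targets at 100.0 g glass melt:
  MgO: 29.74% × 100.0 = 29.74 g
  SrO: 6.719% × 100.0 = 6.719 g
  ZrO2: 23.89% × 100.0 = 23.89 g
  Li2O: 6.869% × 100.0 = 6.869 g
  SiO2: 32.78% × 100.0 = 32.78 g
Per-oxide balance check per the reported batch figures, at the basis given (sum by sum, the targets are met net of answer rounding effects):
  MgO: 33.70·0.3133 + 39.85·0.4813 = 29.74 g (target 29.74 g)
  SrO: 9.536·0.7046 = 6.719 g (target 6.719 g)
  ZrO2: 35.22·0.6783 = 23.89 g (target 23.89 g)
  Li2O: 16.99·0.4043 = 6.869 g (target 6.869 g)
  SiO2: 33.70·0.6375 + 35.22·0.3207 = 32.78 g (target 32.78 g)
Glass-mass closure: batch Σ − ignition loss = 99.99 g (the Σ of target masses is 100.0 g; stated basis 100.0 g — any gap is answer rounding).
Total batch = Σ batch = 135.3 g; LOI removed, Σ of batch·LOI: 35.30 g; as yield: glass ÷ batch → 73.91%.

Batch per 100.0 g glass melt:
  talc: 33.70 g
  lithium carbonate: 16.99 g
  ZrSiO4: 35.22 g
  magnesium carbonate: 39.85 g
  strontium carbonate: 9.536 g
Total batch = 135.3 g; LOI loss = 35.30 g; yield = 73.91%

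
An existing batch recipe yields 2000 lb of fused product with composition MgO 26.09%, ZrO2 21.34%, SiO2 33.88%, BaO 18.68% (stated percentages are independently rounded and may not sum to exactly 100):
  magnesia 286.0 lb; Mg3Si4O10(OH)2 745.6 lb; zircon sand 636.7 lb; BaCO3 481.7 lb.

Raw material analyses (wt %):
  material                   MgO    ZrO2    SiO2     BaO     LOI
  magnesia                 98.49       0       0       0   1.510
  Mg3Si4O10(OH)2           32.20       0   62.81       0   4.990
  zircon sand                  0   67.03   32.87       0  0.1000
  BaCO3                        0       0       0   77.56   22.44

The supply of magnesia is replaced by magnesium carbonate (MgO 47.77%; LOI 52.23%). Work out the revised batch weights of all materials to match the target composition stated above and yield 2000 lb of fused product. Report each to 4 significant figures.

Values along the way appear rounded off to 4 significant digits in the working; the working math runs at exact precision at each step — every reported value receives exactly one rounding. Derived quantities, which include totals, yield, the four compositions, ignition loss, net glass mass, are rebuilt at full float precision, as quoted within problem or answer, from the weighed amounts per 2000 lb of glass.
Per-oxide target masses for 2000 lb fused product:
  MgO: 26.09% × 2000 = 521.8 lb
  ZrO2: 21.34% × 2000 = 426.8 lb
  SiO2: 33.88% × 2000 = 677.6 lb
  BaO: 18.68% × 2000 = 373.6 lb
Oxide-by-oxide audit applying the batch weights above, at the basis given (oxide sums agree with the targets modulo rounding of the values):
  MgO: 589.7·0.4777 + 745.6·0.3220 = 521.8 lb (target 521.8 lb)
  ZrO2: 636.7·0.6703 = 426.8 lb (target 426.8 lb)
  SiO2: 745.6·0.6281 + 636.7·0.3287 = 677.6 lb (target 677.6 lb)
  BaO: 481.7·0.7756 = 373.6 lb (target 373.6 lb)
Mass balance on the glass: batch Σ − ignition loss = 2000 lb (summing oxide targets gives 2000 lb; versus the stated basis of 2000 lb — a pure rounding effect).
Batch grand total — Σ batch = 2454 lb; Σ batch·LOI gives LOI loss = 453.9 lb; yield, glass over the total, = 81.50%.

Revised batch per 2000 lb fused product:
  magnesium carbonate: 589.7 lb
  Mg3Si4O10(OH)2: 745.6 lb
  zircon sand: 636.7 lb
  BaCO3: 481.7 lb
Total batch = 2454 lb; LOI loss = 453.9 lb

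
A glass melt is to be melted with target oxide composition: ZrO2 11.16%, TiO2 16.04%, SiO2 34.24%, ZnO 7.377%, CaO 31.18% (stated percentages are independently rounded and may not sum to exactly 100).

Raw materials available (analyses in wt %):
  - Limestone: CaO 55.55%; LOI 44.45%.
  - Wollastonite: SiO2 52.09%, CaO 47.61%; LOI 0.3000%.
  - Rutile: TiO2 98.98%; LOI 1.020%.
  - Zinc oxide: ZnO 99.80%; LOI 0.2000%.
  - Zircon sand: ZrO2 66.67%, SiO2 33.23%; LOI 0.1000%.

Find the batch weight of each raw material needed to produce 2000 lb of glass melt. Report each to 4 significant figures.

Mid-chain values are displayed (rounded to 4 significant figures) when written out — the working math runs at exact precision at each step; each reported value includes exactly one rounding. Derived quantities are re-derived in full precision (net glass mass, ignition loss, the totals, the yield, the five compositions) from the weighed amounts for 2000 lb of glass, as set out in the problem or answer text.
Target masses of each oxide per 2000 lb glass melt:
  ZrO2: 11.16% × 2000 = 223.2 lb
  TiO2: 16.04% × 2000 = 320.8 lb
  SiO2: 34.24% × 2000 = 684.8 lb
  ZnO: 7.377% × 2000 = 147.5 lb
  CaO: 31.18% × 2000 = 623.6 lb
Verifying the oxide balance on the weights just shown, per the basis as stated (delivered sums recover each target inside rounding margins):
  ZrO2: 334.8·0.6667 = 223.2 lb (target 223.2 lb)
  TiO2: 324.1·0.9898 = 320.8 lb (target 320.8 lb)
  SiO2: 1101·0.5209 + 334.8·0.3323 = 684.8 lb (target 684.8 lb)
  ZnO: 147.8·0.9980 = 147.5 lb (target 147.5 lb)
  CaO: 178.9·0.5555 + 1101·0.4761 = 623.6 lb (target 623.6 lb)
Consistency of the glass mass: whole batch net of LOI = 2000 lb (summing oxide targets gives 2000 lb; with the basis standing at 2000 lb — gaps are rounding artifacts).
Total batch = Σ batch = 2087 lb; LOI removed, Σ of batch·LOI: 86.76 lb; the yield ratio, glass ÷ batch: 95.84%.

Batch per 2000 lb glass melt:
  Limestone: 178.9 lb
  Wollastonite: 1101 lb
  Rutile: 324.1 lb
  Zinc oxide: 147.8 lb
  Zircon sand: 334.8 lb
Total batch = 2087 lb; LOI loss = 86.76 lb; yield = 95.84%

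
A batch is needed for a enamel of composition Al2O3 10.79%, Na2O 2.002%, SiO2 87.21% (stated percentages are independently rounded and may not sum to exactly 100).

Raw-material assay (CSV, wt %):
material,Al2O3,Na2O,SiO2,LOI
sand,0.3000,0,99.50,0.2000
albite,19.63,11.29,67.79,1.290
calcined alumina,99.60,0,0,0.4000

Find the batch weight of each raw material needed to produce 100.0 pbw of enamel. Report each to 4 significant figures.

Batch per 100.0 pbw enamel:
  sand: 75.57 pbw
  albite: 17.73 pbw
  calcined alumina: 7.111 pbw
Total batch = 100.4 pbw; LOI loss = 0.4083 pbw; yield = 99.59%

All arithmetic holds exact precision from first step to last — mid-chain values are shown rounded to four significant figures across the worked steps; exactly one rounding lands on each reported result; all derived quantities (net glass mass, the totals, ignition loss, yield, three oxide percentages) are re-derived at full float precision from the weighed amounts at 100.0 pbw of glass precisely as stated by problem or answer.
The oxide mass targets at 100.0 pbw enamel:
  Al2O3: 10.79% × 100.0 = 10.79 pbw
  Na2O: 2.002% × 100.0 = 2.002 pbw
  SiO2: 87.21% × 100.0 = 87.21 pbw
Mass-balance tally per oxide given the weights on record, relative to the basis at hand (each sum matches its target mass inside rounding margins):
  Al2O3: 75.57·0.003000 + 17.73·0.1963 + 7.111·0.9960 = 10.79 pbw (target 10.79 pbw)
  Na2O: 17.73·0.1129 = 2.002 pbw (target 2.002 pbw)
  SiO2: 75.57·0.9950 + 17.73·0.6779 = 87.21 pbw (target 87.21 pbw)
Glass mass check: total charge less LOI = 100.0 pbw (targets for the oxides total 100.0 pbw; the stated basis being 100.0 pbw — any gap is answer rounding).
Total batch = Σ batch = 100.4 pbw; loss to ignition Σ batch·LOI = 0.4083 pbw; as yield: glass ÷ batch → 99.59%.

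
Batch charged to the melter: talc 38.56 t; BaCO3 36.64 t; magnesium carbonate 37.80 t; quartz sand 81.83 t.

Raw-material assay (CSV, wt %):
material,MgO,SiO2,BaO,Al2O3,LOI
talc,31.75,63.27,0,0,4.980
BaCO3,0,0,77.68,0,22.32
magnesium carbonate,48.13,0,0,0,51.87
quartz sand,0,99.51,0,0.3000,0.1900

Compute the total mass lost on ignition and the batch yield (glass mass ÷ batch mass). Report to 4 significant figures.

Intermediates are shown with 4-significant-digit rounding between the steps; every computation carries full float precision throughout; a single rounding finalizes every reported number — derived quantities are rebuilt at full precision (glass mass, four oxide percentages, totals, LOI, yield) starting from the weights per 165.0 t of glass, exactly as printed in question or answer.
Loss on ignition, line by line:
  talc: 38.56 × 0.04980 = 1.920 t
  BaCO3: 36.64 × 0.2232 = 8.178 t
  magnesium carbonate: 37.80 × 0.5187 = 19.61 t
  quartz sand: 81.83 × 0.001900 = 0.1555 t
Total LOI = 29.86 t
Glass = batch − LOI = 194.8 − 29.86 = 165.0 t

LOI loss = 29.86 t; glass = 165.0 t; yield = 84.67%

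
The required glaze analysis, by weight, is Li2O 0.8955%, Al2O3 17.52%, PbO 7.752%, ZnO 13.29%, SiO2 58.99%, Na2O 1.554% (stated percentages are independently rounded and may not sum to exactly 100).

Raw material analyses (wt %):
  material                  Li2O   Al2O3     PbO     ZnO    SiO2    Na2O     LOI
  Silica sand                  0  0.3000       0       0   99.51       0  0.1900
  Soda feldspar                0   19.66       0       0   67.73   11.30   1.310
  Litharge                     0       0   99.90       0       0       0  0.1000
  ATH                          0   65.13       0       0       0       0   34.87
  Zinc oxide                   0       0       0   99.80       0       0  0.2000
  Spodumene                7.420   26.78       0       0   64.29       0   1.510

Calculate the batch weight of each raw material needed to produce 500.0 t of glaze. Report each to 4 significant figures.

Batch per 500.0 t glaze:
  Silica sand: 210.6 t
  Soda feldspar: 68.76 t
  Litharge: 38.80 t
  ATH: 87.96 t
  Zinc oxide: 66.58 t
  Spodumene: 60.34 t
Total batch = 533.0 t; LOI loss = 33.06 t; yield = 93.80%

Each numeric step holds full float precision end to end; in-progress results are shown rounded off to 4 significant digits in the working — a single rounding yields each reported value — derived quantities are carried in exact precision (the six compositions, LOI, glass mass, the totals, the yield) from the weighed amounts per 500.0 t of glass, as quoted within the question or the answer.
Target masses of each oxide per 500.0 t glaze:
  Li2O: 0.8955% × 500.0 = 4.478 t
  Al2O3: 17.52% × 500.0 = 87.60 t
  PbO: 7.752% × 500.0 = 38.76 t
  ZnO: 13.29% × 500.0 = 66.45 t
  SiO2: 58.99% × 500.0 = 295.0 t
  Na2O: 1.554% × 500.0 = 7.770 t
Per-oxide balance check per the reported batch figures, against the basis in use (oxide sums agree with the targets within answer rounding):
  Li2O: 60.34·0.07420 = 4.477 t (target 4.478 t)
  Al2O3: 210.6·0.003000 + 68.76·0.1966 + 87.96·0.6513 + 60.34·0.2678 = 87.60 t (target 87.60 t)
  PbO: 38.80·0.9990 = 38.76 t (target 38.76 t)
  ZnO: 66.58·0.9980 = 66.45 t (target 66.45 t)
  SiO2: 210.6·0.9951 + 68.76·0.6773 + 60.34·0.6429 = 294.9 t (target 295.0 t)
  Na2O: 68.76·0.1130 = 7.770 t (target 7.770 t)
Glass mass check: total batch − LOI = 500.0 t (summing oxide targets gives 500.0 t; basis as stated: 500.0 t — deltas are rounding alone).
Batch grand total — Σ batch = 533.0 t; Σ batch·LOI gives LOI loss = 33.06 t; glass ÷ batch gives a yield of 93.80%.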